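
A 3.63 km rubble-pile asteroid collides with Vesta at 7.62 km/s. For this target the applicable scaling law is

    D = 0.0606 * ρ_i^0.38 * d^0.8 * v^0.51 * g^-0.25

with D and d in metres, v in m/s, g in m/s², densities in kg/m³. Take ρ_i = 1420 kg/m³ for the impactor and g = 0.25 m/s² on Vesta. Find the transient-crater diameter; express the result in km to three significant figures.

In SI units: d = 3630 m, v = 7620 m/s.
ρ_i^0.38 = 1420^0.38 = 15.77
d^0.8 = 3630^0.8 = 704.6
v^0.51 = 7620^0.51 = 95.45
g^-0.25 = 0.25^-0.25 = 1.414
D = 0.0606 × 15.77 × 704.6 × 95.45 × 1.414 = 90881 m
   = 90.88 km

D ≈ 90.9 km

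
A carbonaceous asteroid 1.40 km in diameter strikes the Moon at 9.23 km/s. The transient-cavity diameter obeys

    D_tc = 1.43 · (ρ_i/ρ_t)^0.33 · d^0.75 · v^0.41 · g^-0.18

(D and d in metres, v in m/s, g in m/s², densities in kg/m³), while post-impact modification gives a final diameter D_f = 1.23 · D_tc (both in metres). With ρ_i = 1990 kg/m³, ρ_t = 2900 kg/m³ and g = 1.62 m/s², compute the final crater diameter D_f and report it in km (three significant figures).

In SI: d = 1400 m, v = 9230 m/s.
(ρ_i/ρ_t)^0.33 = (1990/2900)^0.33 = 0.8831
d^0.75 = 1400^0.75 = 228.9
v^0.41 = 9230^0.41 = 42.24
g^-0.18 = 1.62^-0.18 = 0.9168
D_tc = 1.43 × 0.8831 × 228.9 × 42.24 × 0.9168 = 11190 m
D_f = 1.23 × 11190 = 13764 m
     = 13.76 km

D_f ≈ 13.8 km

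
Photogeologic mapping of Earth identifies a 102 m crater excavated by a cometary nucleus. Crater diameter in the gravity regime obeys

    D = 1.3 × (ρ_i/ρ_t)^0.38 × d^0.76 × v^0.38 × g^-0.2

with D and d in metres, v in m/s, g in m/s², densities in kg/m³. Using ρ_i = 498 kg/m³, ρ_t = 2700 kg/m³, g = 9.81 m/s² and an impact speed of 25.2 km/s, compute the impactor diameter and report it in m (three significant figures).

d ≈ 8.32 m

Rearranging for d: d = [D / (1.3 · (498/2700)^0.38 · 25200^0.38 · 9.81^-0.2)]^(1/0.76).
(498/2700)^0.38 = 0.5261
25200^0.38 = 47.05
9.81^-0.2 = 0.6334
Denominator = 1.3 × 0.5261 × 47.05 × 0.6334 = 20.38
D / 20.38 = 102 / 20.38 = 5.005
d = 5.005^(1/0.76) = 5.005^1.3158 = 8.323 m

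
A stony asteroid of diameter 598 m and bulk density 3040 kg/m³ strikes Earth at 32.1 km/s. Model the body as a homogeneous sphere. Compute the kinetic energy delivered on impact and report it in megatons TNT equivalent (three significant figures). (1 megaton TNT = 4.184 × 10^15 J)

E ≈ 41900 Mt TNT

v = 32100 m/s.
Mass m = (π/6) ρ d³ = (π/6) × 3040 × (598)³ = 3.404 × 10^11 kg
E = ½ m v² = 0.5 × 3.404 × 10^11 × (32100)² = 1.754 × 10^20 J
   = 1.754 × 10^20 / 4.184×10^15 = 41922 Mt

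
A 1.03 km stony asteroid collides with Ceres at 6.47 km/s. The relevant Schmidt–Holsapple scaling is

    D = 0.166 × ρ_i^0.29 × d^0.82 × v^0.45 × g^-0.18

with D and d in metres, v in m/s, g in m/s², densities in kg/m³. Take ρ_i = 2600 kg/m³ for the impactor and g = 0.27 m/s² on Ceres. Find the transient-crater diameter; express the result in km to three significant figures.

D ≈ 31.5 km

In SI units: d = 1030 m, v = 6470 m/s.
ρ_i^0.29 = 2600^0.29 = 9.780
d^0.82 = 1030^0.82 = 295.5
v^0.45 = 6470^0.45 = 51.87
g^-0.18 = 0.27^-0.18 = 1.266
D = 0.166 × 9.780 × 295.5 × 51.87 × 1.266 = 31503 m
   = 31.50 km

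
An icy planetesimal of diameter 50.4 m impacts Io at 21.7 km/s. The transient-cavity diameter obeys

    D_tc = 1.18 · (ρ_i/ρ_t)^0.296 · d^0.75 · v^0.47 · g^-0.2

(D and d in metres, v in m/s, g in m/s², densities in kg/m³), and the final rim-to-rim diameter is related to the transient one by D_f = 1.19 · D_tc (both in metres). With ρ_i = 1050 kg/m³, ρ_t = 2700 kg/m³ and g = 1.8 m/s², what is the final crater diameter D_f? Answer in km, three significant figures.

D_f ≈ 1.95 km

v = 21700 m/s.
(ρ_i/ρ_t)^0.296 = (1050/2700)^0.296 = 0.7561
d^0.75 = 50.4^0.75 = 18.92
v^0.47 = 21700^0.47 = 109.2
g^-0.2 = 1.8^-0.2 = 0.8891
D_tc = 1.18 × 0.7561 × 18.92 × 109.2 × 0.8891 = 1639 m
D_f = 1.19 × 1639 = 1950 m
     = 1.950 km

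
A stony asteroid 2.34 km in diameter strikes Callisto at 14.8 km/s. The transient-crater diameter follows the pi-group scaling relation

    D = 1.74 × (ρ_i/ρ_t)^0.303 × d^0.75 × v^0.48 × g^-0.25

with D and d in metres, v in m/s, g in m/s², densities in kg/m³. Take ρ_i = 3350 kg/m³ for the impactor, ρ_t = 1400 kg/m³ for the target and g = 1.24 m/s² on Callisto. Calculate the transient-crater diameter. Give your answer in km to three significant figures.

D ≈ 72.6 km

In SI units: d = 2340 m, v = 14800 m/s.
(ρ_i/ρ_t)^0.303 = (3350/1400)^0.303 = 1.303
d^0.75 = 2340^0.75 = 336.4
v^0.48 = 14800^0.48 = 100.4
g^-0.25 = 1.24^-0.25 = 0.9476
D = 1.74 × 1.303 × 336.4 × 100.4 × 0.9476 = 72562 m
   = 72.56 km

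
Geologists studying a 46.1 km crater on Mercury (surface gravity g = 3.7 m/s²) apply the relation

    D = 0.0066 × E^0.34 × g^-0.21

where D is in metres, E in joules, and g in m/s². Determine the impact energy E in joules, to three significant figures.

Rearranging: E = [D / (0.0066 · g^-0.21)]^(1/0.34).
D = 46100 m.
g^-0.21 = 3.7^-0.21 = 0.7598
D / (0.0066 × 0.7598) = 46100 / (5.015 × 10^-3) = 9.192 × 10^6
E = (9.192 × 10^6)^2.9412 = 3.025 × 10^20 J

E ≈ 3.03 × 10^20 J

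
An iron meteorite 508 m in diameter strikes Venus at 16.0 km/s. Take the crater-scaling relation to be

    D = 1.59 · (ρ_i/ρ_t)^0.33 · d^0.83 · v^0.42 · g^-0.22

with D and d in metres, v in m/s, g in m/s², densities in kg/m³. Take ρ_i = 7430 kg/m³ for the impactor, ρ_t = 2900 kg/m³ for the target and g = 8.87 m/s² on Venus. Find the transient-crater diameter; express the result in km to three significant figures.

D ≈ 13.8 km

In SI units: v = 16000 m/s.
(ρ_i/ρ_t)^0.33 = (7430/2900)^0.33 = 1.364
d^0.83 = 508^0.83 = 176.1
v^0.42 = 16000^0.42 = 58.31
g^-0.22 = 8.87^-0.22 = 0.6187
D = 1.59 × 1.364 × 176.1 × 58.31 × 0.6187 = 13778 m
   = 13.78 km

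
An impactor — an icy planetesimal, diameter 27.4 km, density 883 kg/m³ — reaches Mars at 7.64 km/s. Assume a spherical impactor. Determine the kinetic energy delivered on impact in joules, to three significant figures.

E ≈ 2.78 × 10^23 J

d = 27400 m; v = 7640 m/s.
Mass m = (π/6) ρ d³ = (π/6) × 883 × (27400)³ = 9.511 × 10^15 kg
E = ½ m v² = 0.5 × 9.511 × 10^15 × (7640)² = 2.776 × 10^23 J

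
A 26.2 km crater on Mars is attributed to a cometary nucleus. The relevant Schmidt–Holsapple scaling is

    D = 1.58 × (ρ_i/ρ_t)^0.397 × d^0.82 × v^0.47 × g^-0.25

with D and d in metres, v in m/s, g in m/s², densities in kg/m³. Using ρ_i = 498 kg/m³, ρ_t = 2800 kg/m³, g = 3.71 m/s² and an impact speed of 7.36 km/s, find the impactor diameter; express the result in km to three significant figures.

Rearranging for d: d = [D / (1.58 · (498/2800)^0.397 · 7360^0.47 · 3.71^-0.25)]^(1/0.82).
D = 26200 m.
(498/2800)^0.397 = 0.5038
7360^0.47 = 65.68
3.71^-0.25 = 0.7205
Denominator = 1.58 × 0.5038 × 65.68 × 0.7205 = 37.67
D / 37.67 = 26200 / 37.67 = 695.5
d = 695.5^(1/0.82) = 695.5^1.2195 = 2925 m

d ≈ 2.93 km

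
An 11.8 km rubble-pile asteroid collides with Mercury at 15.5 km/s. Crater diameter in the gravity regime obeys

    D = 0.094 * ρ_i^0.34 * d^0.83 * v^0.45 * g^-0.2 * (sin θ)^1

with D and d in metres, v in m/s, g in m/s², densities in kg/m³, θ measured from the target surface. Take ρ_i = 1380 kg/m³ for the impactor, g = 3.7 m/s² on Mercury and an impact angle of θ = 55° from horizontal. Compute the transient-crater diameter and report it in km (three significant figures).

In SI units: d = 11800 m, v = 15500 m/s.
ρ_i^0.34 = 1380^0.34 = 11.68
d^0.83 = 11800^0.83 = 2397
v^0.45 = 15500^0.45 = 76.85
g^-0.2 = 3.7^-0.2 = 0.7698
(sin 55°)^1 = 0.8192^1 = 0.8192
D = 0.094 × 11.68 × 2397 × 76.85 × 0.7698 × 0.8192 = 1.275 × 10^5 m
   = 127.5 km

D ≈ 128 km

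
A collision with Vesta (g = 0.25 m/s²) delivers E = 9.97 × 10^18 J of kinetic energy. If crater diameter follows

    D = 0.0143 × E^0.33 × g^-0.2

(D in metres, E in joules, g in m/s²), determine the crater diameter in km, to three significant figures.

E^0.33 = (9.97 × 10^18)^0.33 = 1.860 × 10^6
g^-0.2 = 0.25^-0.2 = 1.320
D = 0.0143 × 1.860 × 10^6 × 1.320 = 35109 m
   = 35.11 km

D ≈ 35.1 km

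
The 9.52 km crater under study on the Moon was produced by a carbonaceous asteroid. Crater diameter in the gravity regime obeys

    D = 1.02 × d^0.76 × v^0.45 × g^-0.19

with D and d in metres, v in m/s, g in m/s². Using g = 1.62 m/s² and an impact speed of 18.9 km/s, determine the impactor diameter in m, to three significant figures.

d ≈ 555 m

Rearranging for d: d = [D / (1.02 · 18900^0.45 · 1.62^-0.19)]^(1/0.76).
D = 9520 m.
18900^0.45 = 84.02
1.62^-0.19 = 0.9124
Denominator = 1.02 × 84.02 × 0.9124 = 78.19
D / 78.19 = 9520 / 78.19 = 121.8
d = 121.8^(1/0.76) = 121.8^1.3158 = 555.0 m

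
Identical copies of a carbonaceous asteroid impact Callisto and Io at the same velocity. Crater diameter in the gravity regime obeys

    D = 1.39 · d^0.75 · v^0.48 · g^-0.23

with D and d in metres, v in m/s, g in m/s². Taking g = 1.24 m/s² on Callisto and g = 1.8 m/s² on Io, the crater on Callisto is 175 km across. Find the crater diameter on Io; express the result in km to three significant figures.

D ≈ 161 km

All impactor-dependent factors cancel in the ratio, leaving D_Io/D_Callisto = (g_Io/g_Callisto)^-0.23.
(1.8/1.24)^-0.23 = 1.452^-0.23 = 0.9178
D_Io = 0.9178 × 175 km = 161 km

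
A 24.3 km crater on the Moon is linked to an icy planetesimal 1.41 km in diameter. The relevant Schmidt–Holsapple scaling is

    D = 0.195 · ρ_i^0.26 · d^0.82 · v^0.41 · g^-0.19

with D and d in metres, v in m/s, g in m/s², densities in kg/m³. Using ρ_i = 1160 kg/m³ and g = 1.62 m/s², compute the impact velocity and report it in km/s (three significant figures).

Rearranging for v: v = [D / (0.195 · 1160^0.26 · 1410^0.82 · 1.62^-0.19)]^(1/0.41).
D = 24300 m.
1160^0.26 = 6.263
1410^0.82 = 382.3
1.62^-0.19 = 0.9124
Denominator = 0.195 × 6.263 × 382.3 × 0.9124 = 426.0
D / 426.0 = 24300 / 426.0 = 57.04
v = 57.04^(1/0.41) = 57.04^2.439 = 19201 m/s

v ≈ 19.2 km/s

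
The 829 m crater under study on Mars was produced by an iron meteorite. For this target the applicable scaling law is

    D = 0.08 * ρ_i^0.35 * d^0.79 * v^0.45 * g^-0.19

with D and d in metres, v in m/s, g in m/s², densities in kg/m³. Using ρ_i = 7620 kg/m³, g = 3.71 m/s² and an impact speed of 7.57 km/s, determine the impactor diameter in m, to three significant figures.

d ≈ 19.5 m

Rearranging for d: d = [D / (0.08 · 7620^0.35 · 7570^0.45 · 3.71^-0.19)]^(1/0.79).
7620^0.35 = 22.84
7570^0.45 = 55.67
3.71^-0.19 = 0.7795
Denominator = 0.08 × 22.84 × 55.67 × 0.7795 = 79.29
D / 79.29 = 829 / 79.29 = 10.46
d = 10.46^(1/0.79) = 10.46^1.2658 = 19.52 m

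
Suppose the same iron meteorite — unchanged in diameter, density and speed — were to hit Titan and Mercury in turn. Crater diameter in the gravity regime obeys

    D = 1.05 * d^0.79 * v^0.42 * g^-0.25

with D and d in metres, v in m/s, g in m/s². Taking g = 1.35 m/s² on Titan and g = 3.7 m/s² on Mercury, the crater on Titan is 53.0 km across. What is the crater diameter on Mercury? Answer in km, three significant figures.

All impactor-dependent factors cancel in the ratio, leaving D_Mercury/D_Titan = (g_Mercury/g_Titan)^-0.25.
(3.7/1.35)^-0.25 = 2.741^-0.25 = 0.7772
D_Mercury = 0.7772 × 53.0 km = 41.2 km

D ≈ 41.2 km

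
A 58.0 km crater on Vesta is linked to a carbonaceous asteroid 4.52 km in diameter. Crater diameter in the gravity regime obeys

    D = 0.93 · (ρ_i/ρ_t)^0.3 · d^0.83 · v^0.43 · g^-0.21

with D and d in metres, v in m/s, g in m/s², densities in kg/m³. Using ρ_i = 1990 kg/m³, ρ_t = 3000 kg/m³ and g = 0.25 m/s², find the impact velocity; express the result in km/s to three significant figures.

v ≈ 8.44 km/s

Rearranging for v: v = [D / (0.93 · (1990/3000)^0.3 · 4520^0.83 · 0.25^-0.21)]^(1/0.43).
D = 58000 m.
(1990/3000)^0.3 = 0.8841
4520^0.83 = 1081
0.25^-0.21 = 1.338
Denominator = 0.93 × 0.8841 × 1081 × 1.338 = 1189
D / 1189 = 58000 / 1189 = 48.78
v = 48.78^(1/0.43) = 48.78^2.3256 = 8437 m/s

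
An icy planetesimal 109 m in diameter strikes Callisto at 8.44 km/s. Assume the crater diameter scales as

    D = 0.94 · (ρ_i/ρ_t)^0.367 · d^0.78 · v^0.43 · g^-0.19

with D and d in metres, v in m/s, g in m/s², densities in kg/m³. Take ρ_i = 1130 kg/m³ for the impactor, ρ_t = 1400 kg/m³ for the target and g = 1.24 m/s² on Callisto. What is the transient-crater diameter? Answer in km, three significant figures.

D ≈ 1.58 km

In SI units: v = 8440 m/s.
(ρ_i/ρ_t)^0.367 = (1130/1400)^0.367 = 0.9244
d^0.78 = 109^0.78 = 38.83
v^0.43 = 8440^0.43 = 48.79
g^-0.19 = 1.24^-0.19 = 0.9600
D = 0.94 × 0.9244 × 38.83 × 48.79 × 0.9600 = 1580 m
   = 1.580 km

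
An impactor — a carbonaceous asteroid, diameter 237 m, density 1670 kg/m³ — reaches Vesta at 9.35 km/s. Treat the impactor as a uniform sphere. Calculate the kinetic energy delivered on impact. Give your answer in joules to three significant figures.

E ≈ 5.09 × 10^17 J

v = 9350 m/s.
Mass m = (π/6) ρ d³ = (π/6) × 1670 × (237)³ = 1.164 × 10^10 kg
E = ½ m v² = 0.5 × 1.164 × 10^10 × (9350)² = 5.088 × 10^17 J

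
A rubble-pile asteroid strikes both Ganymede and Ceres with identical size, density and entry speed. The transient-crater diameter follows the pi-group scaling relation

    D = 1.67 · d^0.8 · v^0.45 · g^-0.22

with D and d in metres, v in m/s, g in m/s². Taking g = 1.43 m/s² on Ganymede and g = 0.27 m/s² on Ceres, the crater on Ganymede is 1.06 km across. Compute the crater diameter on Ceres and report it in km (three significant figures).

D ≈ 1.53 km

All impactor-dependent factors cancel in the ratio, leaving D_Ceres/D_Ganymede = (g_Ceres/g_Ganymede)^-0.22.
(0.27/1.43)^-0.22 = 0.1888^-0.22 = 1.443
D_Ceres = 1.443 × 1.06 km = 1.53 km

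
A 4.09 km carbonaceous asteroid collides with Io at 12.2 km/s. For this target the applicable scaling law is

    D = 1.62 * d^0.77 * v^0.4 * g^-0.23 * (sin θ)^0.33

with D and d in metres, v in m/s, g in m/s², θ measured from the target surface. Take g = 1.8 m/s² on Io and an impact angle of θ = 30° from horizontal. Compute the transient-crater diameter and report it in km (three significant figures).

In SI units: d = 4090 m, v = 12200 m/s.
d^0.77 = 4090^0.77 = 604.0
v^0.4 = 12200^0.4 = 43.11
g^-0.23 = 1.8^-0.23 = 0.8735
(sin 30°)^0.33 = 0.5000^0.33 = 0.7955
D = 1.62 × 604.0 × 43.11 × 0.8735 × 0.7955 = 29311 m
   = 29.31 km

D ≈ 29.3 km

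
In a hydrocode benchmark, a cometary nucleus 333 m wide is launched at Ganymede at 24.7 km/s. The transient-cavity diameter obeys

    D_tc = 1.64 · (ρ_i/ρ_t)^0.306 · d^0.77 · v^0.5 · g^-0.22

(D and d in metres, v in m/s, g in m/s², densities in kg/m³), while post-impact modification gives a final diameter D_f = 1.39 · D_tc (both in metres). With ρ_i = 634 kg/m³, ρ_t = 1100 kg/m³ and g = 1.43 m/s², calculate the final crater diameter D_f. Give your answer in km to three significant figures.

v = 24700 m/s.
(ρ_i/ρ_t)^0.306 = (634/1100)^0.306 = 0.8448
d^0.77 = 333^0.77 = 87.56
v^0.5 = 24700^0.5 = 157.2
g^-0.22 = 1.43^-0.22 = 0.9243
D_tc = 1.64 × 0.8448 × 87.56 × 157.2 × 0.9243 = 17630 m
D_f = 1.39 × 17630 = 24506 m
     = 24.51 km

D_f ≈ 24.5 km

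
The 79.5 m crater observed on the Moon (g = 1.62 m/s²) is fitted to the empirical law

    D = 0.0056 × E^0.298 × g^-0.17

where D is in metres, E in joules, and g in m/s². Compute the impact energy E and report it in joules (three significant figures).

Rearranging: E = [D / (0.0056 · g^-0.17)]^(1/0.298).
g^-0.17 = 1.62^-0.17 = 0.9213
D / (0.0056 × 0.9213) = 79.5 / (5.159 × 10^-3) = 1.541 × 10^4
E = (1.541 × 10^4)^3.3557 = 1.130 × 10^14 J

E ≈ 1.13 × 10^14 J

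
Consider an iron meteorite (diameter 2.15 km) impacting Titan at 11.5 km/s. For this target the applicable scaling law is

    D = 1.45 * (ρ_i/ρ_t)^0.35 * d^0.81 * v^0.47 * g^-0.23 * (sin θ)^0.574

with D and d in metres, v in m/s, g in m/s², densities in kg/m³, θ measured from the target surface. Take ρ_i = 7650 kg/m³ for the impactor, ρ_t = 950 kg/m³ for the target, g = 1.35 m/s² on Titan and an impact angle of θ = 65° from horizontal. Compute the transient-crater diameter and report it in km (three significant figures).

In SI units: d = 2150 m, v = 11500 m/s.
(ρ_i/ρ_t)^0.35 = (7650/950)^0.35 = 2.075
d^0.81 = 2150^0.81 = 500.4
v^0.47 = 11500^0.47 = 81.01
g^-0.23 = 1.35^-0.23 = 0.9333
(sin 65°)^0.574 = 0.9063^0.574 = 0.9451
D = 1.45 × 2.075 × 500.4 × 81.01 × 0.9333 × 0.9451 = 1.076 × 10^5 m
   = 107.6 km

D ≈ 108 km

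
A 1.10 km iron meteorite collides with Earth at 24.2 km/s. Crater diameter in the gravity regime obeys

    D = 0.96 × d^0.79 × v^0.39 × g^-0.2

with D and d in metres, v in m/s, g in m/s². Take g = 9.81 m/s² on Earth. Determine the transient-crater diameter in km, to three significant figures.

D ≈ 7.88 km

In SI units: d = 1100 m, v = 24200 m/s.
d^0.79 = 1100^0.79 = 252.8
v^0.39 = 24200^0.39 = 51.25
g^-0.2 = 9.81^-0.2 = 0.6334
D = 0.96 × 252.8 × 51.25 × 0.6334 = 7878 m
   = 7.878 km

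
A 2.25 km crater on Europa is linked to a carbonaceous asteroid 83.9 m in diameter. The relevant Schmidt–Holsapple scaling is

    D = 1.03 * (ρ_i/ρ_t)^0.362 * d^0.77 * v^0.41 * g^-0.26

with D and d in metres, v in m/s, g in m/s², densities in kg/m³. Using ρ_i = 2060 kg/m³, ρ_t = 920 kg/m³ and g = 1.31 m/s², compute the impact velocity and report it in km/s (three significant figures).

Rearranging for v: v = [D / (1.03 · (2060/920)^0.362 · 83.9^0.77 · 1.31^-0.26)]^(1/0.41).
D = 2250 m.
(2060/920)^0.362 = 1.339
83.9^0.77 = 30.29
1.31^-0.26 = 0.9322
Denominator = 1.03 × 1.339 × 30.29 × 0.9322 = 38.94
D / 38.94 = 2250 / 38.94 = 57.78
v = 57.78^(1/0.41) = 57.78^2.439 = 19814 m/s

v ≈ 19.8 km/s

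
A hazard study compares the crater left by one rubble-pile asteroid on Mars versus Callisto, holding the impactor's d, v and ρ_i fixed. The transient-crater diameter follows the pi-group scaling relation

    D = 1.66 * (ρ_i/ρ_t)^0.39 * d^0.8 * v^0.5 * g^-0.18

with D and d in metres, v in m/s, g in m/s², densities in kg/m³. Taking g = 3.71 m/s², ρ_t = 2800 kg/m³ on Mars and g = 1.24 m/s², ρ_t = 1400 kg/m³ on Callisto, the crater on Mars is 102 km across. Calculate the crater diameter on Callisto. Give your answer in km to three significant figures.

The impactor-only factors (d, v, ρ_i) cancel in the ratio, leaving D_Callisto/D_Mars = (g_Callisto/g_Mars)^-0.18 · (ρ_t,Mars/ρ_t,Callisto)^0.39.
(1.24/3.71)^-0.18 = 0.3342^-0.18 = 1.218
(2800/1400)^0.39 = 2.000^0.39 = 1.310
Ratio = 1.218 × 1.310 = 1.596
D_Callisto = 1.596 × 102 km = 163 km

D ≈ 163 km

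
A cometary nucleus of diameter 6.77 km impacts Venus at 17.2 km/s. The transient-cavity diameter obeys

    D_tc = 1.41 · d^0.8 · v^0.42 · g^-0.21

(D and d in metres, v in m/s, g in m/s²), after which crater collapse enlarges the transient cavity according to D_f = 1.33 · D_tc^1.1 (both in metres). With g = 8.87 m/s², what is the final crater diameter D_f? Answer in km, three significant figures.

In SI: d = 6770 m, v = 17200 m/s.
d^0.8 = 6770^0.8 = 1160
v^0.42 = 17200^0.42 = 60.11
g^-0.21 = 8.87^-0.21 = 0.6323
D_tc = 1.41 × 1160 × 60.11 × 0.6323 = 62170 m
D_f = 1.33 × (62170)^1.1 = 2.493 × 10^5 m
     = 249.3 km

D_f ≈ 249 km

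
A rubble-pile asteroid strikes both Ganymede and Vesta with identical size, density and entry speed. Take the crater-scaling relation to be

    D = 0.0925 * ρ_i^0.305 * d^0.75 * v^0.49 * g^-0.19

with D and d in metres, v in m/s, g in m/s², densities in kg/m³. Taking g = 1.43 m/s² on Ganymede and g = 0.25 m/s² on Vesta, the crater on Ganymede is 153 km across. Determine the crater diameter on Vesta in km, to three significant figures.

D ≈ 213 km

All impactor-dependent factors cancel in the ratio, leaving D_Vesta/D_Ganymede = (g_Vesta/g_Ganymede)^-0.19.
(0.25/1.43)^-0.19 = 0.1748^-0.19 = 1.393
D_Vesta = 1.393 × 153 km = 213 km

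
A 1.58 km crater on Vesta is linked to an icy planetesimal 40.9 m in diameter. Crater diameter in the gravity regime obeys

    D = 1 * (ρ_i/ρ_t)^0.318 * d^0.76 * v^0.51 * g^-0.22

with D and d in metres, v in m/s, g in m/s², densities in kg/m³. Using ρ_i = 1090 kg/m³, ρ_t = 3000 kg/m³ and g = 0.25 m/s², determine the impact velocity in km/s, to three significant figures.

Rearranging for v: v = [D / (1 · (1090/3000)^0.318 · 40.9^0.76 · 0.25^-0.22)]^(1/0.51).
D = 1580 m.
(1090/3000)^0.318 = 0.7247
40.9^0.76 = 16.78
0.25^-0.22 = 1.357
Denominator = 1 × 0.7247 × 16.78 × 1.357 = 16.50
D / 16.50 = 1580 / 16.50 = 95.76
v = 95.76^(1/0.51) = 95.76^1.9608 = 7668 m/s

v ≈ 7.67 km/s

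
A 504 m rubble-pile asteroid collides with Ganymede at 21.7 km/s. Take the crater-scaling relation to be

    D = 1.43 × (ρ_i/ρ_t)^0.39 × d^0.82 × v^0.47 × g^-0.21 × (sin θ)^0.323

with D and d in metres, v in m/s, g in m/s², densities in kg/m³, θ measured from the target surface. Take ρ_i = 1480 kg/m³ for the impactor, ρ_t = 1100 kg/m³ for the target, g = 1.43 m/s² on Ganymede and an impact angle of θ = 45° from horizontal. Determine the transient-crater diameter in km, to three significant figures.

In SI units: v = 21700 m/s.
(ρ_i/ρ_t)^0.39 = (1480/1100)^0.39 = 1.123
d^0.82 = 504^0.82 = 164.4
v^0.47 = 21700^0.47 = 109.2
g^-0.21 = 1.43^-0.21 = 0.9276
(sin 45°)^0.323 = 0.7071^0.323 = 0.8941
D = 1.43 × 1.123 × 164.4 × 109.2 × 0.9276 × 0.8941 = 23910 m
   = 23.91 km

D ≈ 23.9 km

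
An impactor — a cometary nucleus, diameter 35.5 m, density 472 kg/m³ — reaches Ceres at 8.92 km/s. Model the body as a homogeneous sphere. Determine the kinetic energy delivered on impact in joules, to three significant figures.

E ≈ 4.40 × 10^14 J

v = 8920 m/s.
Mass m = (π/6) ρ d³ = (π/6) × 472 × (35.5)³ = 1.106 × 10^7 kg
E = ½ m v² = 0.5 × 1.106 × 10^7 × (8920)² = 4.400 × 10^14 J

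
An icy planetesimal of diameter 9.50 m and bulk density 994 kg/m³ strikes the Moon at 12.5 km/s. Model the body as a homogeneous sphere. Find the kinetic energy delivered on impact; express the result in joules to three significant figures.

E ≈ 3.49 × 10^13 J

v = 12500 m/s.
Mass m = (π/6) ρ d³ = (π/6) × 994 × (9.5)³ = 4.462 × 10^5 kg
E = ½ m v² = 0.5 × 4.462 × 10^5 × (12500)² = 3.486 × 10^13 J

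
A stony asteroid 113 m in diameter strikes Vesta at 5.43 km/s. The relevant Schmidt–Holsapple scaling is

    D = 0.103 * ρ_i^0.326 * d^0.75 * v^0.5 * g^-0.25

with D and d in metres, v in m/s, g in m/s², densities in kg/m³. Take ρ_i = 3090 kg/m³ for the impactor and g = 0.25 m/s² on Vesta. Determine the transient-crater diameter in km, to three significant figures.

In SI units: v = 5430 m/s.
ρ_i^0.326 = 3090^0.326 = 13.73
d^0.75 = 113^0.75 = 34.66
v^0.5 = 5430^0.5 = 73.69
g^-0.25 = 0.25^-0.25 = 1.414
D = 0.103 × 13.73 × 34.66 × 73.69 × 1.414 = 5107 m
   = 5.107 km

D ≈ 5.11 km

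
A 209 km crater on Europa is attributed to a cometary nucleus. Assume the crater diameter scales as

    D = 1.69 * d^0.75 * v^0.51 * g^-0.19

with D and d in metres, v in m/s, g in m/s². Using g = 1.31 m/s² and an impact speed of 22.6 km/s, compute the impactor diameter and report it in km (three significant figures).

d ≈ 7.22 km

Rearranging for d: d = [D / (1.69 · 22600^0.51 · 1.31^-0.19)]^(1/0.75).
D = 209000 m.
22600^0.51 = 166.2
1.31^-0.19 = 0.9500
Denominator = 1.69 × 166.2 × 0.9500 = 266.8
D / 266.8 = 209000 / 266.8 = 783.4
d = 783.4^(1/0.75) = 783.4^1.3333 = 7220 m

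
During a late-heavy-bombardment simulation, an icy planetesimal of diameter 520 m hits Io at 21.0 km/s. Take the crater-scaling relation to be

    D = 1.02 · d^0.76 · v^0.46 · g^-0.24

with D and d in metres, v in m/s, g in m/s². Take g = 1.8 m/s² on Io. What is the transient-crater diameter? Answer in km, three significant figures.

In SI units: v = 21000 m/s.
d^0.76 = 520^0.76 = 115.9
v^0.46 = 21000^0.46 = 97.32
g^-0.24 = 1.8^-0.24 = 0.8684
D = 1.02 × 115.9 × 97.32 × 0.8684 = 9991 m
   = 9.991 km

D ≈ 9.99 km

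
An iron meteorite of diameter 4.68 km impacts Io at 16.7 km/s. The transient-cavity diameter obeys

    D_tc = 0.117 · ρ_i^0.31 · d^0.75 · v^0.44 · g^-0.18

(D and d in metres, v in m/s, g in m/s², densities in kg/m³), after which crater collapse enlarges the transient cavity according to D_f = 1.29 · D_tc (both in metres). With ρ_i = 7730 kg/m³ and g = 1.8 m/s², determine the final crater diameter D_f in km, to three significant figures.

D_f ≈ 88.9 km

In SI: d = 4680 m, v = 16700 m/s.
ρ_i^0.31 = 7730^0.31 = 16.04
d^0.75 = 4680^0.75 = 565.8
v^0.44 = 16700^0.44 = 72.11
g^-0.18 = 1.8^-0.18 = 0.8996
D_tc = 0.117 × 16.04 × 565.8 × 72.11 × 0.8996 = 68880 m
D_f = 1.29 × 68880 = 88855 m
     = 88.86 km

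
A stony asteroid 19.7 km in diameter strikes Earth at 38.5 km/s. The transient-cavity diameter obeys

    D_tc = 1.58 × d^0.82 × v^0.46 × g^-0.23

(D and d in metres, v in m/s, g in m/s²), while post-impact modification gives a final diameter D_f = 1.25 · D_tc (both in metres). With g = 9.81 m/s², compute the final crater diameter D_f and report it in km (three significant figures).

D_f ≈ 499 km

In SI: d = 19700 m, v = 38500 m/s.
d^0.82 = 19700^0.82 = 3322
v^0.46 = 38500^0.46 = 128.6
g^-0.23 = 9.81^-0.23 = 0.5914
D_tc = 1.58 × 3322 × 128.6 × 0.5914 = 3.992 × 10^5 m
D_f = 1.25 × 3.992 × 10^5 = 4.990 × 10^5 m
     = 499.0 km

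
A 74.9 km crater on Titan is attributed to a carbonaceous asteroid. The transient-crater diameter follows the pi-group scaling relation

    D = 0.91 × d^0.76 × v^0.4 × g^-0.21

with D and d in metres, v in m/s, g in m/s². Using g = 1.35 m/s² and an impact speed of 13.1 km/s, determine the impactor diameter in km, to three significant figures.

Rearranging for d: d = [D / (0.91 · 13100^0.4 · 1.35^-0.21)]^(1/0.76).
D = 74900 m.
13100^0.4 = 44.35
1.35^-0.21 = 0.9389
Denominator = 0.91 × 44.35 × 0.9389 = 37.89
D / 37.89 = 74900 / 37.89 = 1977
d = 1977^(1/0.76) = 1977^1.3158 = 21721 m

d ≈ 21.7 km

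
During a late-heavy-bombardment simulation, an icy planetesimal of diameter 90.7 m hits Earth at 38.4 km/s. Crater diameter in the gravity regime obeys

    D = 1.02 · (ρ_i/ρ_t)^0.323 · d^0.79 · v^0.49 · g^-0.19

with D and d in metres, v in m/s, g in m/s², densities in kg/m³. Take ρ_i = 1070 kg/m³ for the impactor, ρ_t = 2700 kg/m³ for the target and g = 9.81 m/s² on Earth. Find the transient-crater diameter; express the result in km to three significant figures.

D ≈ 3.04 km

In SI units: v = 38400 m/s.
(ρ_i/ρ_t)^0.323 = (1070/2700)^0.323 = 0.7416
d^0.79 = 90.7^0.79 = 35.20
v^0.49 = 38400^0.49 = 176.3
g^-0.19 = 9.81^-0.19 = 0.6480
D = 1.02 × 0.7416 × 35.20 × 176.3 × 0.6480 = 3042 m
   = 3.042 km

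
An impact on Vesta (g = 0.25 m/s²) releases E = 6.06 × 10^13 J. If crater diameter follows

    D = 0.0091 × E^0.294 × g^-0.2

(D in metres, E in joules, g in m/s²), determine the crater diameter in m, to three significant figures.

D ≈ 135 m

E^0.294 = (6.06 × 10^13)^0.294 = 1.127 × 10^4
g^-0.2 = 0.25^-0.2 = 1.320
D = 0.0091 × 1.127 × 10^4 × 1.320 = 135.4 m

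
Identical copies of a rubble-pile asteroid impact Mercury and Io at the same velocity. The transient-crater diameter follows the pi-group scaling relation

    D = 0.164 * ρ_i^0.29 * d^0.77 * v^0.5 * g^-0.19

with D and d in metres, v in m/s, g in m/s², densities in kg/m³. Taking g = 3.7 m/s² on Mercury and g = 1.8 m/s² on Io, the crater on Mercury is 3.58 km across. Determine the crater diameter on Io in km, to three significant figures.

D ≈ 4.11 km

All impactor-dependent factors cancel in the ratio, leaving D_Io/D_Mercury = (g_Io/g_Mercury)^-0.19.
(1.8/3.7)^-0.19 = 0.4865^-0.19 = 1.147
D_Io = 1.147 × 3.58 km = 4.11 km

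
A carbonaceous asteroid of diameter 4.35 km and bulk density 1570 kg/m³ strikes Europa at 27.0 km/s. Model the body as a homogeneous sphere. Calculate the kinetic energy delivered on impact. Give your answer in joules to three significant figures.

E ≈ 2.47 × 10^22 J

d = 4350 m; v = 27000 m/s.
Mass m = (π/6) ρ d³ = (π/6) × 1570 × (4350)³ = 6.767 × 10^13 kg
E = ½ m v² = 0.5 × 6.767 × 10^13 × (27000)² = 2.467 × 10^22 J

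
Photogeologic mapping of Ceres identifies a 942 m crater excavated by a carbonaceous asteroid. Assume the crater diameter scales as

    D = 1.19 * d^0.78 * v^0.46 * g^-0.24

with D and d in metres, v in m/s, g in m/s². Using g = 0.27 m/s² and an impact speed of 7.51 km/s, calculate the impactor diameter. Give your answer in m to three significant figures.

d ≈ 18.0 m

Rearranging for d: d = [D / (1.19 · 7510^0.46 · 0.27^-0.24)]^(1/0.78).
7510^0.46 = 60.64
0.27^-0.24 = 1.369
Denominator = 1.19 × 60.64 × 1.369 = 98.79
D / 98.79 = 942 / 98.79 = 9.535
d = 9.535^(1/0.78) = 9.535^1.2821 = 18.01 m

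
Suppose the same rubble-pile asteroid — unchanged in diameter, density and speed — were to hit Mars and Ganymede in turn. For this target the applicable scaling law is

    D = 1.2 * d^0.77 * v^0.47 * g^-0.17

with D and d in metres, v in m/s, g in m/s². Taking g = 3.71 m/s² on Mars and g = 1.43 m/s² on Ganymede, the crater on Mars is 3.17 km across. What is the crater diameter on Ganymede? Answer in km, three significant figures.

D ≈ 3.73 km

All impactor-dependent factors cancel in the ratio, leaving D_Ganymede/D_Mars = (g_Ganymede/g_Mars)^-0.17.
(1.43/3.71)^-0.17 = 0.3854^-0.17 = 1.176
D_Ganymede = 1.176 × 3.17 km = 3.73 km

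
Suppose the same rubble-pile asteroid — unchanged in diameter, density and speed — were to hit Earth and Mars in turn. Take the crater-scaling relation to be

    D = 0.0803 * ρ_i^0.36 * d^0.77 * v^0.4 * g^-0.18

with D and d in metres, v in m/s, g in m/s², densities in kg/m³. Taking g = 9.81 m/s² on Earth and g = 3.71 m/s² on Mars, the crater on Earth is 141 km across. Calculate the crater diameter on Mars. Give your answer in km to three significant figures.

All impactor-dependent factors cancel in the ratio, leaving D_Mars/D_Earth = (g_Mars/g_Earth)^-0.18.
(3.71/9.81)^-0.18 = 0.3782^-0.18 = 1.191
D_Mars = 1.191 × 141 km = 168 km

D ≈ 168 km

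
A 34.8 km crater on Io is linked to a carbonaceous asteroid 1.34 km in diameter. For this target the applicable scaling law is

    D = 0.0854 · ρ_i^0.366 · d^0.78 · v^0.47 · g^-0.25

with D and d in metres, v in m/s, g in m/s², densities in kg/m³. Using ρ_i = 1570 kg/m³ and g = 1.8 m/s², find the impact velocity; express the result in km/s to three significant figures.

v ≈ 24.8 km/s

Rearranging for v: v = [D / (0.0854 · 1570^0.366 · 1340^0.78 · 1.8^-0.25)]^(1/0.47).
D = 34800 m.
1570^0.366 = 14.78
1340^0.78 = 274.9
1.8^-0.25 = 0.8633
Denominator = 0.0854 × 14.78 × 274.9 × 0.8633 = 299.5
D / 299.5 = 34800 / 299.5 = 116.2
v = 116.2^(1/0.47) = 116.2^2.1277 = 24782 m/s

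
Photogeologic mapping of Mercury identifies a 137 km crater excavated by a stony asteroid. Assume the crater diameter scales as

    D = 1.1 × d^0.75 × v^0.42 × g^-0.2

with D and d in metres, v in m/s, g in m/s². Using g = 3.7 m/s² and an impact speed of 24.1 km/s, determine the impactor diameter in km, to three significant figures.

Rearranging for d: d = [D / (1.1 · 24100^0.42 · 3.7^-0.2)]^(1/0.75).
D = 137000 m.
24100^0.42 = 69.25
3.7^-0.2 = 0.7698
Denominator = 1.1 × 69.25 × 0.7698 = 58.64
D / 58.64 = 137000 / 58.64 = 2336
d = 2336^(1/0.75) = 2336^1.3333 = 30987 m

d ≈ 31.0 km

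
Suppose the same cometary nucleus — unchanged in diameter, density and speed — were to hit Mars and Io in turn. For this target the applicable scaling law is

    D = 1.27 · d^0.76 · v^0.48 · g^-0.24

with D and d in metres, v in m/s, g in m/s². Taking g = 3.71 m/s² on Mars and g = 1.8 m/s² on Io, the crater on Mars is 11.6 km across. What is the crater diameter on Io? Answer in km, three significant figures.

D ≈ 13.8 km

All impactor-dependent factors cancel in the ratio, leaving D_Io/D_Mars = (g_Io/g_Mars)^-0.24.
(1.8/3.71)^-0.24 = 0.4852^-0.24 = 1.190
D_Io = 1.190 × 11.6 km = 13.8 km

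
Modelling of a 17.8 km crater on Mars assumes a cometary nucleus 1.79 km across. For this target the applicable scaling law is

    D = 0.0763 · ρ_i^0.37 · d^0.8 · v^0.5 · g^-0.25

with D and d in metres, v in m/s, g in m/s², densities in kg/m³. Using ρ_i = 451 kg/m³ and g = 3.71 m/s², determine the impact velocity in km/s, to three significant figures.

v ≈ 7.11 km/s

Rearranging for v: v = [D / (0.0763 · 451^0.37 · 1790^0.8 · 3.71^-0.25)]^(1/0.5).
D = 17800 m.
451^0.37 = 9.595
1790^0.8 = 400.2
3.71^-0.25 = 0.7205
Denominator = 0.0763 × 9.595 × 400.2 × 0.7205 = 211.1
D / 211.1 = 17800 / 211.1 = 84.32
v = 84.32^(1/0.5) = 84.32^2 = 7110 m/s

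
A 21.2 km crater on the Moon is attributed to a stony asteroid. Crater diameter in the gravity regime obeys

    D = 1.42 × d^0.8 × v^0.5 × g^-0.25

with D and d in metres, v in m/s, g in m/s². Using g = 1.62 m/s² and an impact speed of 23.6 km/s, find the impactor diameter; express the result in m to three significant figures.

d ≈ 355 m

Rearranging for d: d = [D / (1.42 · 23600^0.5 · 1.62^-0.25)]^(1/0.8).
D = 21200 m.
23600^0.5 = 153.6
1.62^-0.25 = 0.8864
Denominator = 1.42 × 153.6 × 0.8864 = 193.3
D / 193.3 = 21200 / 193.3 = 109.7
d = 109.7^(1/0.8) = 109.7^1.25 = 355.0 m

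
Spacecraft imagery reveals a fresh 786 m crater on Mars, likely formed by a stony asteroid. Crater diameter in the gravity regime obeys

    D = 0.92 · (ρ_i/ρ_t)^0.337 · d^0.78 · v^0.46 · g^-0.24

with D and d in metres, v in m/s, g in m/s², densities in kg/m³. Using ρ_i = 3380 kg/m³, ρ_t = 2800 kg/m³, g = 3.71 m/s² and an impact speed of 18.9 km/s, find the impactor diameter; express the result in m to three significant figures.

d ≈ 23.8 m

Rearranging for d: d = [D / (0.92 · (3380/2800)^0.337 · 18900^0.46 · 3.71^-0.24)]^(1/0.78).
(3380/2800)^0.337 = 1.065
18900^0.46 = 92.72
3.71^-0.24 = 0.7300
Denominator = 0.92 × 1.065 × 92.72 × 0.7300 = 66.32
D / 66.32 = 786 / 66.32 = 11.85
d = 11.85^(1/0.78) = 11.85^1.2821 = 23.80 m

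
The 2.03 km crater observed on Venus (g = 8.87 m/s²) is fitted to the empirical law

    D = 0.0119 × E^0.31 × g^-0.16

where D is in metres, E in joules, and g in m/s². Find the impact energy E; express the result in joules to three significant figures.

Rearranging: E = [D / (0.0119 · g^-0.16)]^(1/0.31).
D = 2030 m.
g^-0.16 = 8.87^-0.16 = 0.7052
D / (0.0119 × 0.7052) = 2030 / (8.392 × 10^-3) = 2.419 × 10^5
E = (2.419 × 10^5)^3.2258 = 2.326 × 10^17 J

E ≈ 2.33 × 10^17 J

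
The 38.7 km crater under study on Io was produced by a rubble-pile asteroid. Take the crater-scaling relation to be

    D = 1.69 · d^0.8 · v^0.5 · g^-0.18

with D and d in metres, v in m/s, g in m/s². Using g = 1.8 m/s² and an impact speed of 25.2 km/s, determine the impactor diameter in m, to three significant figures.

Rearranging for d: d = [D / (1.69 · 25200^0.5 · 1.8^-0.18)]^(1/0.8).
D = 38700 m.
25200^0.5 = 158.7
1.8^-0.18 = 0.8996
Denominator = 1.69 × 158.7 × 0.8996 = 241.3
D / 241.3 = 38700 / 241.3 = 160.4
d = 160.4^(1/0.8) = 160.4^1.25 = 570.8 m

d ≈ 571 m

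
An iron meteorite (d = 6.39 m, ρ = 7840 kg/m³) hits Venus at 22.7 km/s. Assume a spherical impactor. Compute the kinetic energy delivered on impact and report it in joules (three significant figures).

v = 22700 m/s.
Mass m = (π/6) ρ d³ = (π/6) × 7840 × (6.39)³ = 1.071 × 10^6 kg
E = ½ m v² = 0.5 × 1.071 × 10^6 × (22700)² = 2.759 × 10^14 J

E ≈ 2.76 × 10^14 J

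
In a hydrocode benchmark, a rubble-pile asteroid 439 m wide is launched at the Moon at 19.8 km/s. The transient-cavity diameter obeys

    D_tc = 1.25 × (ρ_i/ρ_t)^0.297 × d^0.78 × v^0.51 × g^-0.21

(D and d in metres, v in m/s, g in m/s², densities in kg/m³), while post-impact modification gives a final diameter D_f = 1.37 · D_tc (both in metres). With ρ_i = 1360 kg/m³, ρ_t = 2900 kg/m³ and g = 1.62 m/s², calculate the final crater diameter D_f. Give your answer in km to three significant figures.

D_f ≈ 22.1 km

v = 19800 m/s.
(ρ_i/ρ_t)^0.297 = (1360/2900)^0.297 = 0.7986
d^0.78 = 439^0.78 = 115.1
v^0.51 = 19800^0.51 = 155.3
g^-0.21 = 1.62^-0.21 = 0.9037
D_tc = 1.25 × 0.7986 × 115.1 × 155.3 × 0.9037 = 16130 m
D_f = 1.37 × 16130 = 22098 m
     = 22.10 km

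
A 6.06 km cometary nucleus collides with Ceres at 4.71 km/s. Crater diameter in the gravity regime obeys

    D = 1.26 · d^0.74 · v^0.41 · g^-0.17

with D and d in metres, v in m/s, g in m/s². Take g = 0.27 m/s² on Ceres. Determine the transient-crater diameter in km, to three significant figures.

In SI units: d = 6060 m, v = 4710 m/s.
d^0.74 = 6060^0.74 = 629.5
v^0.41 = 4710^0.41 = 32.06
g^-0.17 = 0.27^-0.17 = 1.249
D = 1.26 × 629.5 × 32.06 × 1.249 = 31761 m
   = 31.76 km

D ≈ 31.8 km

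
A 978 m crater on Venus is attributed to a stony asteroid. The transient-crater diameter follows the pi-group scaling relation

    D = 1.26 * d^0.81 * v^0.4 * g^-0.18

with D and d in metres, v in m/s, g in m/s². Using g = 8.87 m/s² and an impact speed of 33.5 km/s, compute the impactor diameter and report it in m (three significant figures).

Rearranging for d: d = [D / (1.26 · 33500^0.4 · 8.87^-0.18)]^(1/0.81).
33500^0.4 = 64.57
8.87^-0.18 = 0.6751
Denominator = 1.26 × 64.57 × 0.6751 = 54.92
D / 54.92 = 978 / 54.92 = 17.81
d = 17.81^(1/0.81) = 17.81^1.2346 = 35.00 m

d ≈ 35.0 m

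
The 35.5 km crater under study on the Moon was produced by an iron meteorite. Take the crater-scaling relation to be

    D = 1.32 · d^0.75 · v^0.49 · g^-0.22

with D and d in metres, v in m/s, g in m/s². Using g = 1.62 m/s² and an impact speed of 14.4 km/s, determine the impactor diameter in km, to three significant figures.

d ≈ 1.78 km

Rearranging for d: d = [D / (1.32 · 14400^0.49 · 1.62^-0.22)]^(1/0.75).
D = 35500 m.
14400^0.49 = 109.0
1.62^-0.22 = 0.8993
Denominator = 1.32 × 109.0 × 0.8993 = 129.4
D / 129.4 = 35500 / 129.4 = 274.3
d = 274.3^(1/0.75) = 274.3^1.3333 = 1782 m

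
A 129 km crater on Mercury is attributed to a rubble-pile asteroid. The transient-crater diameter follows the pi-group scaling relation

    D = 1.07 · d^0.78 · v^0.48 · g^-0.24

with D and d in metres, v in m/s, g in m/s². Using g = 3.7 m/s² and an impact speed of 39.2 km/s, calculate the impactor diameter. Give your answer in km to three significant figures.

Rearranging for d: d = [D / (1.07 · 39200^0.48 · 3.7^-0.24)]^(1/0.78).
D = 129000 m.
39200^0.48 = 160.2
3.7^-0.24 = 0.7305
Denominator = 1.07 × 160.2 × 0.7305 = 125.2
D / 125.2 = 129000 / 125.2 = 1030
d = 1030^(1/0.78) = 1030^1.2821 = 7291 m

d ≈ 7.29 km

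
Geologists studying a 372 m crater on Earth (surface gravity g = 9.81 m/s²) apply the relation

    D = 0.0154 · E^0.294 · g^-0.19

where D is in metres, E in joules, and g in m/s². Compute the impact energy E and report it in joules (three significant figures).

E ≈ 3.54 × 10^15 J

Rearranging: E = [D / (0.0154 · g^-0.19)]^(1/0.294).
g^-0.19 = 9.81^-0.19 = 0.6480
D / (0.0154 × 0.6480) = 372 / (9.979 × 10^-3) = 3.728 × 10^4
E = (3.728 × 10^4)^3.4014 = 3.543 × 10^15 J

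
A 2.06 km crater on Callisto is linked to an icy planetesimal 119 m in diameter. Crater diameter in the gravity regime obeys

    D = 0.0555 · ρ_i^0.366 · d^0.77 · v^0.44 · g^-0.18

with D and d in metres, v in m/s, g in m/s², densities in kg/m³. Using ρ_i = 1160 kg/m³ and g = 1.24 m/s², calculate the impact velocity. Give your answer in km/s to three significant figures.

v ≈ 17.5 km/s

Rearranging for v: v = [D / (0.0555 · 1160^0.366 · 119^0.77 · 1.24^-0.18)]^(1/0.44).
D = 2060 m.
1160^0.366 = 13.23
119^0.77 = 39.64
1.24^-0.18 = 0.9620
Denominator = 0.0555 × 13.23 × 39.64 × 0.9620 = 28.00
D / 28.00 = 2060 / 28.00 = 73.57
v = 73.57^(1/0.44) = 73.57^2.2727 = 17476 m/s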